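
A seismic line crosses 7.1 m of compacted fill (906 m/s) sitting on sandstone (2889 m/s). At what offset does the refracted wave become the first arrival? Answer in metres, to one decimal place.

19.6 m

x_cross = 2h·√((V₂+V₁)/(V₂−V₁)).
(V₂+V₁)/(V₂−V₁) = (2889+906)/(2889−906) = 1.9138; √ = 1.3834.
x_cross = 2·7.1·1.3834 = 19.64 m.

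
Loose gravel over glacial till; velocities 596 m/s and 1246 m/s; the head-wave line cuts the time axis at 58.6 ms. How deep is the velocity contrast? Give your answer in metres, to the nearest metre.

20 m

h = tᵢ·V₁·V₂ / (2·√(V₂²−V₁²)).
√(V₂²−V₁²) = √(1246² − 596²) = 1094.2 m/s.
h = 0.0586 s × 596 × 1246 / (2 × 1094.2) = 19.89 m.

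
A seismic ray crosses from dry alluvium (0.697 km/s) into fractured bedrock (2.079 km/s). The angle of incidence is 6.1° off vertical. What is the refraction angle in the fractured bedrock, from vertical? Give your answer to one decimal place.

18.5°

sin θ₁/V₁ = sin θ₂/V₂ ⇒ sin θ₂ = 2.079·sin 6.1°/0.697 = 2.079·0.1063/0.697 = 0.3170.
θ₂ = sin⁻¹(0.3170) = 18.48° (from vertical).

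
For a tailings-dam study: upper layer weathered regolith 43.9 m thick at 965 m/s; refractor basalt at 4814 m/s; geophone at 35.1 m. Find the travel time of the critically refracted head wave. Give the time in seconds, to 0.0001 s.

θ_c = arcsin(V₁/V₂) = arcsin(965/4814) = 11.56°, cos θ_c = 0.9797.
Intercept time tᵢ = 2h cos θ_c / V₁ = 2·43.9·0.9797/965 = 0.08914 s.
t = x/V₂ + tᵢ = 35.1/4814 + 0.08914 = 0.09643 s.

0.0964 s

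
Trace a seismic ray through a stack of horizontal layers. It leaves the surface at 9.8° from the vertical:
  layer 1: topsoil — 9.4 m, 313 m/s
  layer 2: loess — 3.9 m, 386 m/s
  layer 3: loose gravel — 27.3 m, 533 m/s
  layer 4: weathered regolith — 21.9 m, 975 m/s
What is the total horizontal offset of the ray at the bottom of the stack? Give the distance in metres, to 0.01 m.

Apply Snell's law at each interface; in layer i the horizontal offset is hᵢ·tan θᵢ.
Layer 1: θ = 9.80°; offset = 9.4·tan 9.80° = 1.6237 m.
Layer 2: sin θ = 386·sin 9.8°/313 = 0.2099, θ = 12.12°; offset = 3.9·tan 12.12° = 0.8373 m.
Layer 3: sin θ = 533·sin 9.8°/313 = 0.2898, θ = 16.85°; offset = 27.3·tan 16.85° = 8.2677 m.
Layer 4: sin θ = 975·sin 9.8°/313 = 0.5302, θ = 32.02°; offset = 21.9·tan 32.02° = 13.6949 m.
Σ offsets = 24.4236 m.

24.42 m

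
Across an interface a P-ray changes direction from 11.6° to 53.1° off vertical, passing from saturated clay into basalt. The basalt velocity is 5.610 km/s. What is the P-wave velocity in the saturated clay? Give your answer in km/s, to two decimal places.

sin 11.6° = 0.2011; sin 53.1° = 0.7997.
V₁ = V₂·(sin θ₁/sin θ₂) = 5.610·(0.2011/0.7997) = 1.41 km/s.

1.41 km/s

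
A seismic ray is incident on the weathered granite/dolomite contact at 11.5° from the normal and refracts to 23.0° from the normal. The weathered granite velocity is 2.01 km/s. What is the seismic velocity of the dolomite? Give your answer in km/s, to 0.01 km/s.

sin 11.5° = 0.1994; sin 23.0° = 0.3907.
V₂ = V₁·(sin θ₂/sin θ₁) = 2.01·(0.3907/0.1994) = 3.94 km/s.

3.94 km/s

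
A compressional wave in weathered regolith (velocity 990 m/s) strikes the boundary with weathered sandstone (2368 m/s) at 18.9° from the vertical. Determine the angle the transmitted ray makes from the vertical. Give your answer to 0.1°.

sin θ₁/V₁ = sin θ₂/V₂ ⇒ sin θ₂ = 2368·sin 18.9°/990 = 2368·0.3239/990 = 0.7748.
θ₂ = sin⁻¹(0.7748) = 50.79° (from vertical).

50.8°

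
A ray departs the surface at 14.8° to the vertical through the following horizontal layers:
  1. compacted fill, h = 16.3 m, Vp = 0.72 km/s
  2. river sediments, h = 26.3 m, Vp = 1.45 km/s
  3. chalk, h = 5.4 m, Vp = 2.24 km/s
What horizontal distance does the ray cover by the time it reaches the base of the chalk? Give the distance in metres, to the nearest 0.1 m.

27.2 m

Apply Snell's law at each interface; in layer i the horizontal offset is hᵢ·tan θᵢ.
Layer 1: θ = 14.80°; offset = 16.3·tan 14.80° = 4.307 m.
Layer 2: sin θ = 1.45·sin 14.8°/0.72 = 0.5144, θ = 30.96°; offset = 26.3·tan 30.96° = 15.778 m.
Layer 3: sin θ = 2.24·sin 14.8°/0.72 = 0.7947, θ = 52.63°; offset = 5.4·tan 52.63° = 7.070 m.
Σ offsets = 27.155 m.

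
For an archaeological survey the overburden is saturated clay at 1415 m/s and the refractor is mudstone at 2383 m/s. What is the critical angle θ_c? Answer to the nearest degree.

At critical incidence the refracted ray runs along the interface (θ₂ = 90°), so sin θ_c = V₁/V₂.
θ_c = arcsin(1415/2383) = arcsin 0.5938 = 36.43°.

36°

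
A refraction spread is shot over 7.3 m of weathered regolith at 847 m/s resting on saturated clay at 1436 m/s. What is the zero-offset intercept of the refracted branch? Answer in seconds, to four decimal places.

θ_c = arcsin(V₁/V₂) = arcsin(847/1436) = 36.15°; cos θ_c = 0.8075.
tᵢ = 2h·cos θ_c / V₁ = 2·7.3·0.8075 / 847 = 0.01392 s.

0.0139 s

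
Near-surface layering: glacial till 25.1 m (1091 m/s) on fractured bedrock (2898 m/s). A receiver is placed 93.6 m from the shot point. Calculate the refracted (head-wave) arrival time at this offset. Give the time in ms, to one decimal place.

t = x/V₂ + 2h·√(V₂²−V₁²)/(V₁V₂).
√(V₂²−V₁²) = √(2898²−1091²) = 2684.8 m/s; delay term = 2·25.1·2684.8/(1091·2898) = 0.04263 s.
t = 93.6/2898 + 0.04263 = 0.07493 s.

74.9 ms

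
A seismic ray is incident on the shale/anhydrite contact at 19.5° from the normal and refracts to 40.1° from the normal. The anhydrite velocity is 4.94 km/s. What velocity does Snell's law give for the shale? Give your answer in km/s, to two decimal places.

2.56 km/s

sin 19.5° = 0.3338; sin 40.1° = 0.6441.
V₁ = V₂·(sin θ₁/sin θ₂) = 4.94·(0.3338/0.6441) = 2.56 km/s.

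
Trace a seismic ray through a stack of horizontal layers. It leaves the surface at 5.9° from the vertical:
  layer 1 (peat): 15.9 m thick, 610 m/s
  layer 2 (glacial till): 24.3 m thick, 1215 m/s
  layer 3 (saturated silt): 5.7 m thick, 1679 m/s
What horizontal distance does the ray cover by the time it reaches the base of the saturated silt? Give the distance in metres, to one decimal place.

Apply Snell's law at each interface; in layer i the horizontal offset is hᵢ·tan θᵢ.
Layer 1: θ = 5.90°; offset = 15.9·tan 5.90° = 1.643 m.
Layer 2: sin θ = 1215·sin 5.9°/610 = 0.2047, θ = 11.81°; offset = 24.3·tan 11.81° = 5.083 m.
Layer 3: sin θ = 1679·sin 5.9°/610 = 0.2829, θ = 16.44°; offset = 5.7·tan 16.44° = 1.681 m.
Σ offsets = 8.407 m.

8.4 m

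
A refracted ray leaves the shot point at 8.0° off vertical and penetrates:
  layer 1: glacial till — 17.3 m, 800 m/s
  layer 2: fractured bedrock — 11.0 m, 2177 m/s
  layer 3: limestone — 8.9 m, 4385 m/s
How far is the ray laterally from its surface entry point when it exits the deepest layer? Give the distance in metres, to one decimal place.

17.4 m

Apply Snell's law at each interface; in layer i the horizontal offset is hᵢ·tan θᵢ.
Layer 1: θ = 8.00°; offset = 17.3·tan 8.00° = 2.431 m.
Layer 2: sin θ = 2177·sin 8.0°/800 = 0.3787, θ = 22.25°; offset = 11.0·tan 22.25° = 4.501 m.
Layer 3: sin θ = 4385·sin 8.0°/800 = 0.7628, θ = 49.72°; offset = 8.9·tan 49.72° = 10.500 m.
Summing the layer offsets gives 17.433 m.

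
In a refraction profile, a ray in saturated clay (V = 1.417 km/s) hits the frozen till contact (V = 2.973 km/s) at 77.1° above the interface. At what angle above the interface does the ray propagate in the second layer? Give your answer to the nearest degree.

62°

Angle from the normal: 90° − 77.1° = 12.9°.
sin θ₁/V₁ = sin θ₂/V₂ ⇒ sin θ₂ = 2.973·sin 12.9°/1.417 = 2.973·0.2233/1.417 = 0.4684.
θ₂ = arcsin 0.4684 = 27.93° from the normal.
From the interface: 90° − 27.93° = 62.07°.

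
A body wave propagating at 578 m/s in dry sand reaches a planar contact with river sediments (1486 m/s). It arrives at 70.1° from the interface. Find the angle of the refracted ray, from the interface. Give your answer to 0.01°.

28.94°

Convert to the normal: θ₁ = 90° − 70.1° = 19.9°.
Snell's law: sin θ₂ = (V₂/V₁)·sin θ₁ = (1486/578)·sin 19.9° = 0.8751.
θ₂ = arcsin 0.8751 = 61.06° from the normal.
From the interface: 90° − 61.06° = 28.94°.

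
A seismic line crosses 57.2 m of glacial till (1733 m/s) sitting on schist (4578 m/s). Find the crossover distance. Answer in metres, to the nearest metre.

x_cross = 2h·√((V₂+V₁)/(V₂−V₁)).
(V₂+V₁)/(V₂−V₁) = (4578+1733)/(4578−1733) = 2.2183; √ = 1.4894.
x_cross = 2·57.2·1.4894 = 170.39 m.

170 m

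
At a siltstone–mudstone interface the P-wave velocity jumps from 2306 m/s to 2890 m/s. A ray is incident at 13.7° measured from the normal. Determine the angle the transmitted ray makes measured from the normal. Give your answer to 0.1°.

17.3°

Snell's law: sin θ₂ = (V₂/V₁)·sin θ₁ = (2890/2306)·sin 13.7° = 0.2968.
θ₂ = arcsin 0.2968 = 17.27° from the normal.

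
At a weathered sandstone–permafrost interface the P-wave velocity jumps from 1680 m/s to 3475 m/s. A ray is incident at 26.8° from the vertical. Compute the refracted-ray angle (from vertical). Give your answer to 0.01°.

sin θ₁/V₁ = sin θ₂/V₂ ⇒ sin θ₂ = 3475·sin 26.8°/1680 = 3475·0.4509/1680 = 0.9326.
θ₂ = sin⁻¹(0.9326) = 68.85° (from vertical).

68.85°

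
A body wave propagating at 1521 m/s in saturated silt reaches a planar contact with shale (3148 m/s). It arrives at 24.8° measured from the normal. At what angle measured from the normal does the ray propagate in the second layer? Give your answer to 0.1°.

60.2°

sin θ₁/V₁ = sin θ₂/V₂ ⇒ sin θ₂ = 3148·sin 24.8°/1521 = 3148·0.4195/1521 = 0.8681.
θ₂ = arcsin 0.8681 = 60.24° from the normal.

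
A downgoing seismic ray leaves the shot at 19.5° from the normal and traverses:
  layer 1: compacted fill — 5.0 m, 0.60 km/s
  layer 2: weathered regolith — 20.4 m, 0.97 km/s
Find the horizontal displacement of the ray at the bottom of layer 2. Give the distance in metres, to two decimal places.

14.85 m

Apply Snell's law at each interface; in layer i the horizontal offset is hᵢ·tan θᵢ.
Layer 1: θ = 19.50°; offset = 5.0·tan 19.50° = 1.7706 m.
Layer 2: sin θ = 0.97·sin 19.5°/0.60 = 0.5397, θ = 32.66°; offset = 20.4·tan 32.66° = 13.0765 m.
Summing the layer offsets gives 14.8471 m.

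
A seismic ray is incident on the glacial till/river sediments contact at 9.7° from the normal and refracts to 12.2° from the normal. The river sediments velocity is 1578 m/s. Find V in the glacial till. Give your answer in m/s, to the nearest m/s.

Snell's law: sin 9.7°/V₁ = sin 12.2°/V₂.
V₁ = V₂·sin 9.7°/sin 12.2° = 1578 × 0.7973 = 1258.14 m/s.

1258 m/s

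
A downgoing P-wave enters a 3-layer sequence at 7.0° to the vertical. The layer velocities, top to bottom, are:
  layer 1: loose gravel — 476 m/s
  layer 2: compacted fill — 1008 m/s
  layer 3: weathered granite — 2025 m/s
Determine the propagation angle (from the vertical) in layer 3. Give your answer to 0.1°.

31.2°

Snell's law across each interface conserves sin θ / V, so sin θ_3 = V_3·sin θ₁/V₁.
sin θ_3 = 2025 × sin 7.0° / 476 = 0.5185.
θ_3 = arcsin 0.5185 = 31.23°.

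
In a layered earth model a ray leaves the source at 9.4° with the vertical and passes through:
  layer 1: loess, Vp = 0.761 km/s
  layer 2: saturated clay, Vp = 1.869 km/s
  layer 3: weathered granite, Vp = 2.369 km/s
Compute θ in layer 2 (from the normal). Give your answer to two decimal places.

Snell's law across each interface conserves sin θ / V, so sin θ_2 = V_2·sin θ₁/V₁.
sin θ_2 = 1.869 × sin 9.4° / 0.761 = 0.4011.
θ_2 = 23.65° from the vertical.

23.65°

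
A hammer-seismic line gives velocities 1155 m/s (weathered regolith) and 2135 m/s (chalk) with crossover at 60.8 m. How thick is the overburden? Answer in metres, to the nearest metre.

17 m

x_cross = 2h·√((V₂+V₁)/(V₂−V₁)) → h = x_cross / (2·√((V₂+V₁)/(V₂−V₁))).
√((V₂+V₁)/(V₂−V₁)) = √((2135+1155)/(2135−1155)) = 1.8323.
h = 60.8 / (2·1.8323) = 16.59 m.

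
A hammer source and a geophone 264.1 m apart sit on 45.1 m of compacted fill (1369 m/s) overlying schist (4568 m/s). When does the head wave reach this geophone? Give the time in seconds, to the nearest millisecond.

0.121 s

t = x/V₂ + 2h·√(V₂²−V₁²)/(V₁V₂).
√(V₂²−V₁²) = √(4568²−1369²) = 4358.0 m/s; delay term = 2·45.1·4358.0/(1369·4568) = 0.06286 s.
t = 264.1/4568 + 0.06286 = 0.12067 s.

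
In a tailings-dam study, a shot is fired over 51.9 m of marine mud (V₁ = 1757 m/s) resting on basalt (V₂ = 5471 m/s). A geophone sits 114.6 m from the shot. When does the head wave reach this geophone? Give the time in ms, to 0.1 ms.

76.9 ms

θ_c = arcsin(V₁/V₂) = arcsin(1757/5471) = 18.73°, cos θ_c = 0.9470.
Intercept time tᵢ = 2h cos θ_c / V₁ = 2·51.9·0.9470/1757 = 0.05595 s.
t = x/V₂ + tᵢ = 114.6/5471 + 0.05595 = 0.07690 s.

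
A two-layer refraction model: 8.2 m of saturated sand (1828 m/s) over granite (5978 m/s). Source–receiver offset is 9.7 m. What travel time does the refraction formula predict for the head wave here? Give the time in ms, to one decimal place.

θ_c = arcsin(V₁/V₂) = arcsin(1828/5978) = 17.81°, cos θ_c = 0.9521.
Intercept time tᵢ = 2h cos θ_c / V₁ = 2·8.2·0.9521/1828 = 0.00854 s.
t = x/V₂ + tᵢ = 9.7/5978 + 0.00854 = 0.01016 s.

10.2 ms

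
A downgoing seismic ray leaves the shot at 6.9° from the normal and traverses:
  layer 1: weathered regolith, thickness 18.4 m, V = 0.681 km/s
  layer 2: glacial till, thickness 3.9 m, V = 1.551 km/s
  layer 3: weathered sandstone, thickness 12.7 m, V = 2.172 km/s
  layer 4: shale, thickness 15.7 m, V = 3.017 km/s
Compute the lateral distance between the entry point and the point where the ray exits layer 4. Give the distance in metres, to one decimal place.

18.5 m

Apply Snell's law at each interface; in layer i the horizontal offset is hᵢ·tan θᵢ.
Layer 1: θ = 6.90°; offset = 18.4·tan 6.90° = 2.227 m.
Layer 2: sin θ = 1.551·sin 6.9°/0.681 = 0.2736, θ = 15.88°; offset = 3.9·tan 15.88° = 1.109 m.
Layer 3: sin θ = 2.172·sin 6.9°/0.681 = 0.3832, θ = 22.53°; offset = 12.7·tan 22.53° = 5.268 m.
Layer 4: sin θ = 3.017·sin 6.9°/0.681 = 0.5322, θ = 32.16°; offset = 15.7·tan 32.16° = 9.870 m.
Total horizontal offset = 18.475 m.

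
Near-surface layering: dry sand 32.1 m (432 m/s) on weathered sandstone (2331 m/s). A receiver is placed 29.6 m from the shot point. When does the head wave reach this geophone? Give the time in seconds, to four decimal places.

0.1587 s

t = x/V₂ + 2h·√(V₂²−V₁²)/(V₁V₂).
√(V₂²−V₁²) = √(2331²−432²) = 2290.6 m/s; delay term = 2·32.1·2290.6/(432·2331) = 0.14604 s.
t = 29.6/2331 + 0.14604 = 0.15874 s.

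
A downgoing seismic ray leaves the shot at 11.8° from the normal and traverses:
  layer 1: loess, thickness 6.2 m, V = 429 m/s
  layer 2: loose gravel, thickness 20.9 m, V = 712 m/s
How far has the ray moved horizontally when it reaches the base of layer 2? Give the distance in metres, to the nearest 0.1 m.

8.8 m

Apply Snell's law at each interface; in layer i the horizontal offset is hᵢ·tan θᵢ.
Layer 1: θ = 11.80°; offset = 6.2·tan 11.80° = 1.295 m.
Layer 2: sin θ = 712·sin 11.8°/429 = 0.3394, θ = 19.84°; offset = 20.9·tan 19.84° = 7.541 m.
Total horizontal offset = 8.836 m.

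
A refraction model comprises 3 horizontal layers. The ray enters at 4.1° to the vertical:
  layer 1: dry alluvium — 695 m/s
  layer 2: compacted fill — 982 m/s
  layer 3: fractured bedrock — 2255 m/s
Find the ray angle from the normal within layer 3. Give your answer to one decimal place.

Snell's law across each interface conserves sin θ / V, so sin θ_3 = V_3·sin θ₁/V₁.
sin θ_3 = 2255 × sin 4.1° / 695 = 0.2320.
θ_3 = 13.41° from the vertical.

13.4°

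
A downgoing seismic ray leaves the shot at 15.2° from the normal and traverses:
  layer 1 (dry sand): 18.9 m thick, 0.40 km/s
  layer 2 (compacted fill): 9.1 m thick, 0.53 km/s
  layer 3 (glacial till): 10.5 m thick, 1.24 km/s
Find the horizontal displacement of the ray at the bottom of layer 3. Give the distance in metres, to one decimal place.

Ray parameter p = sin 15.2° / 0.40 km/s = 6.5547e-01 s/km.
Layer 1: θ = 15.20°; offset = 18.9·tan 15.20° = 5.135 m.
Layer 2: sin θ = p·0.53 = 0.3474 → θ = 20.33°; offset = 9.1·tan 20.33° = 3.371 m.
Layer 3: sin θ = p·1.24 = 0.8128 → θ = 54.37°; offset = 10.5·tan 54.37° = 14.650 m.
Total horizontal offset = 23.156 m.

23.2 m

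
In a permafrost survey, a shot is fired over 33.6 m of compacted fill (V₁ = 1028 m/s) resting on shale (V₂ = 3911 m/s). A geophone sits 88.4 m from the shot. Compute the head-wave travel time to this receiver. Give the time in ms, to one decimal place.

85.7 ms

t = x/V₂ + 2h·√(V₂²−V₁²)/(V₁V₂).
√(V₂²−V₁²) = √(3911²−1028²) = 3773.5 m/s; delay term = 2·33.6·3773.5/(1028·3911) = 0.06307 s.
t = 88.4/3911 + 0.06307 = 0.08567 s.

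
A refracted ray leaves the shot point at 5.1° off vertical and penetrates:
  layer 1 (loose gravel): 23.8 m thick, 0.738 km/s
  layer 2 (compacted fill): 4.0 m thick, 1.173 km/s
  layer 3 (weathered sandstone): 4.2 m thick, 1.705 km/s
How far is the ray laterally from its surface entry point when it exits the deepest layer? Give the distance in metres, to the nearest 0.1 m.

3.6 m

Apply Snell's law at each interface; in layer i the horizontal offset is hᵢ·tan θᵢ.
Layer 1: θ = 5.10°; offset = 23.8·tan 5.10° = 2.124 m.
Layer 2: sin θ = 1.173·sin 5.1°/0.738 = 0.1413, θ = 8.12°; offset = 4.0·tan 8.12° = 0.571 m.
Layer 3: sin θ = 1.705·sin 5.1°/0.738 = 0.2054, θ = 11.85°; offset = 4.2·tan 11.85° = 0.881 m.
Total horizontal offset = 3.576 m.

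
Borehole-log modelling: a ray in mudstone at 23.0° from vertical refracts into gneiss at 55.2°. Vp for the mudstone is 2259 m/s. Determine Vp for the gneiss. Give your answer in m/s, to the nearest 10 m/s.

sin 23.0° = 0.3907; sin 55.2° = 0.8211.
V₂ = V₁·(sin θ₂/sin θ₁) = 2259·(0.8211/0.3907) = 4747.45 m/s.

4750 m/s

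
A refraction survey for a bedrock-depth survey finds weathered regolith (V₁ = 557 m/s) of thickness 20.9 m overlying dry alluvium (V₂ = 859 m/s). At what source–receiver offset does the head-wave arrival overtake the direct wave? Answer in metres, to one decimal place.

x_cross = 2h·√((V₂+V₁)/(V₂−V₁)).
(V₂+V₁)/(V₂−V₁) = (859+557)/(859−557) = 4.6887; √ = 2.1654.
x_cross = 2·20.9·2.1654 = 90.51 m.

90.5 m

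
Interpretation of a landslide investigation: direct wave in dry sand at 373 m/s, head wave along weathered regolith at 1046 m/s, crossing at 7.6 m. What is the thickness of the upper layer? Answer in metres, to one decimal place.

x_cross = 2h·√((V₂+V₁)/(V₂−V₁)) → h = x_cross / (2·√((V₂+V₁)/(V₂−V₁))).
√((V₂+V₁)/(V₂−V₁)) = √((1046+373)/(1046−373)) = 1.4521.
h = 7.6 / (2·1.4521) = 2.62 m.

2.6 m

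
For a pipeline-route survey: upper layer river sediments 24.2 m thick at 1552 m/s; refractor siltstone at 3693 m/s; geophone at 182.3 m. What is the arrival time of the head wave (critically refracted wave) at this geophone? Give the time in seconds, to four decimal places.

0.0777 s

θ_c = arcsin(V₁/V₂) = arcsin(1552/3693) = 24.85°, cos θ_c = 0.9074.
Intercept time tᵢ = 2h cos θ_c / V₁ = 2·24.2·0.9074/1552 = 0.02830 s.
t = x/V₂ + tᵢ = 182.3/3693 + 0.02830 = 0.07766 s.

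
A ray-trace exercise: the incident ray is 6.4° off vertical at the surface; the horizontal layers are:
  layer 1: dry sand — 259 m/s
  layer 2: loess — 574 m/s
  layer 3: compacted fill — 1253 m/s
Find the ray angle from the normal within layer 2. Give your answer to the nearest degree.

14°

Snell's law across each interface conserves sin θ / V, so sin θ_2 = V_2·sin θ₁/V₁.
sin θ_2 = 574 × sin 6.4° / 259 = 0.2470.
θ_2 = arcsin 0.2470 = 14.30°.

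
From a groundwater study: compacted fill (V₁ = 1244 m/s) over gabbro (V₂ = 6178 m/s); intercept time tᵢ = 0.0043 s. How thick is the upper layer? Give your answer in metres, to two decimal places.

θ_c = arcsin(1244/6178) = 11.62°; cos θ_c = 0.9795.
tᵢ = 2h cos θ_c/V₁ ⇒ h = tᵢ·V₁/(2 cos θ_c) = 0.0043·1244/(2·0.9795) = 2.73 m.

2.73 m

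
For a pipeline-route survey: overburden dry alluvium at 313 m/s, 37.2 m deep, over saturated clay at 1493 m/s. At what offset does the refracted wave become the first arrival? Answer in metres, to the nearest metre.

x_cross = 2h·√((V₂+V₁)/(V₂−V₁)).
(V₂+V₁)/(V₂−V₁) = (1493+313)/(1493−313) = 1.5305; √ = 1.2371.
x_cross = 2·37.2·1.2371 = 92.04 m.

92 m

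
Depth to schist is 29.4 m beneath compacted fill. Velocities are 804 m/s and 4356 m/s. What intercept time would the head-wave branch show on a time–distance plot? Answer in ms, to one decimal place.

71.9 ms

tᵢ = 2h·√(V₂²−V₁²)/(V₁V₂).
√(V₂²−V₁²) = √(4356²−804²) = 4281.2 m/s.
tᵢ = 2·29.4·4281.2/(804·4356) = 0.07188 s.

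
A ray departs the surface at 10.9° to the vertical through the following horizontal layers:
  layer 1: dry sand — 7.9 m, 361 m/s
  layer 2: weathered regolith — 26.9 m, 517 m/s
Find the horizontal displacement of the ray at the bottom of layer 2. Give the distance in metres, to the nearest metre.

Apply Snell's law at each interface; in layer i the horizontal offset is hᵢ·tan θᵢ.
Layer 1: θ = 10.90°; offset = 7.9·tan 10.90° = 1.521 m.
Layer 2: sin θ = 517·sin 10.9°/361 = 0.2708, θ = 15.71°; offset = 26.9·tan 15.71° = 7.568 m.
Summing the layer offsets gives 9.089 m.

9 m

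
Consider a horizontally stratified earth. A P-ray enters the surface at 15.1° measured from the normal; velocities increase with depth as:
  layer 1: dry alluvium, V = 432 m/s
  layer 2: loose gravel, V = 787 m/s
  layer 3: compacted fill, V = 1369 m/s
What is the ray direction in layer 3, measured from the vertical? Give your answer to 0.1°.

55.6°

Ray parameter p = sin 15.1° / 432 = 6.0302e-04 s/m.
sin θ_3 = p·V_3 = 6.0302e-04 × 1369 = 0.8255.
θ_3 = arcsin 0.8255 = 55.64°.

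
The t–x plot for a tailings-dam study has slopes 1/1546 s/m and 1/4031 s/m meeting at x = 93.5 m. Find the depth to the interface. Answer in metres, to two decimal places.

x_cross = 2h·√((V₂+V₁)/(V₂−V₁)) → h = x_cross / (2·√((V₂+V₁)/(V₂−V₁))).
√((V₂+V₁)/(V₂−V₁)) = √((4031+1546)/(4031−1546)) = 1.4981.
h = 93.5 / (2·1.4981) = 31.21 m.

31.21 m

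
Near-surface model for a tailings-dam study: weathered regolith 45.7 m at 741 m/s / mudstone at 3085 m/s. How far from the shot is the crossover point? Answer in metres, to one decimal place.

x_cross = 2h·√((V₂+V₁)/(V₂−V₁)).
(V₂+V₁)/(V₂−V₁) = (3085+741)/(3085−741) = 1.6323; √ = 1.2776.
x_cross = 2·45.7·1.2776 = 116.77 m.

116.8 m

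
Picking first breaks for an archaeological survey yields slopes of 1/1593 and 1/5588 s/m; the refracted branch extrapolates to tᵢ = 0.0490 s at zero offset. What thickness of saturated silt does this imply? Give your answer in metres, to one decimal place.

θ_c = arcsin(1593/5588) = 16.56°; cos θ_c = 0.9585.
tᵢ = 2h cos θ_c/V₁ ⇒ h = tᵢ·V₁/(2 cos θ_c) = 0.049·1593/(2·0.9585) = 40.72 m.

40.7 m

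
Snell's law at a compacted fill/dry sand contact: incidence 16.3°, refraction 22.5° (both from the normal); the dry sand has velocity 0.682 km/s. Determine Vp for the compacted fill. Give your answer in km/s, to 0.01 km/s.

Snell's law: sin 16.3°/V₁ = sin 22.5°/V₂.
V₁ = V₂·sin 16.3°/sin 22.5° = 0.682 × 0.7334 = 0.50 km/s.

0.50 km/s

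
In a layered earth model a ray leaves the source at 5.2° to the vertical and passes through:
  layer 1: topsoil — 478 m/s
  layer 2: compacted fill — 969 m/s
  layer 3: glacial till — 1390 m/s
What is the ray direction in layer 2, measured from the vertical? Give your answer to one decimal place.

Ray parameter p = sin 5.2° / 478 = 1.8961e-04 s/m.
sin θ_2 = p·V_2 = 1.8961e-04 × 969 = 0.1837.
θ_2 = 10.59° from the vertical.

10.6°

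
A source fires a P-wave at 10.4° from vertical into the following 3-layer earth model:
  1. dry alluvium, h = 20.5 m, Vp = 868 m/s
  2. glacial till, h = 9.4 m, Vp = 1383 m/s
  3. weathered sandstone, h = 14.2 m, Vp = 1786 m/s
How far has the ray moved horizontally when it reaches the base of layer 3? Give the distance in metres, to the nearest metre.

12 m

Apply Snell's law at each interface; in layer i the horizontal offset is hᵢ·tan θᵢ.
Layer 1: θ = 10.40°; offset = 20.5·tan 10.40° = 3.762 m.
Layer 2: sin θ = 1383·sin 10.4°/868 = 0.2876, θ = 16.72°; offset = 9.4·tan 16.72° = 2.823 m.
Layer 3: sin θ = 1786·sin 10.4°/868 = 0.3714, θ = 21.80°; offset = 14.2·tan 21.80° = 5.681 m.
Summing the layer offsets gives 12.266 m.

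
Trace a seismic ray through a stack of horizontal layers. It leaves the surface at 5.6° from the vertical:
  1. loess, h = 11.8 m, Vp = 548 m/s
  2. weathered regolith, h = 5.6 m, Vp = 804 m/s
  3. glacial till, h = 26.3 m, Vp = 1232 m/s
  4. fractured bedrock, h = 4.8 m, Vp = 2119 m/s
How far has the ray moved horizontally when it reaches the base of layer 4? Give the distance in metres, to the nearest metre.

10 m

Apply Snell's law at each interface; in layer i the horizontal offset is hᵢ·tan θᵢ.
Layer 1: θ = 5.60°; offset = 11.8·tan 5.60° = 1.157 m.
Layer 2: sin θ = 804·sin 5.6°/548 = 0.1432, θ = 8.23°; offset = 5.6·tan 8.23° = 0.810 m.
Layer 3: sin θ = 1232·sin 5.6°/548 = 0.2194, θ = 12.67°; offset = 26.3·tan 12.67° = 5.914 m.
Layer 4: sin θ = 2119·sin 5.6°/548 = 0.3773, θ = 22.17°; offset = 4.8·tan 22.17° = 1.956 m.
Summing the layer offsets gives 9.837 m.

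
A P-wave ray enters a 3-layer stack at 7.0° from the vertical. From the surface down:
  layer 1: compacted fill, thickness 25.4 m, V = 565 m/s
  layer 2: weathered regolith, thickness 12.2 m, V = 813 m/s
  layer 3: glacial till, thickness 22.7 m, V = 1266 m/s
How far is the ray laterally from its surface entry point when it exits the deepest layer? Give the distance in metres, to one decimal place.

11.7 m

Ray parameter p = sin 7.0° / 565 m/s = 2.1570e-04 s/m.
Layer 1: θ = 7.00°; offset = 25.4·tan 7.00° = 3.119 m.
Layer 2: sin θ = p·813 = 0.1754 → θ = 10.10°; offset = 12.2·tan 10.10° = 2.173 m.
Layer 3: sin θ = p·1266 = 0.2731 → θ = 15.85°; offset = 22.7·tan 15.85° = 6.444 m.
Summing the layer offsets gives 11.735 m.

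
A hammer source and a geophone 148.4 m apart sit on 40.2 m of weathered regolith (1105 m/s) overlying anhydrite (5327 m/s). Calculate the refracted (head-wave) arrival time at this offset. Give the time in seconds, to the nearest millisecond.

t = x/V₂ + 2h·√(V₂²−V₁²)/(V₁V₂).
√(V₂²−V₁²) = √(5327²−1105²) = 5211.1 m/s; delay term = 2·40.2·5211.1/(1105·5327) = 0.07118 s.
t = 148.4/5327 + 0.07118 = 0.09904 s.

0.099 s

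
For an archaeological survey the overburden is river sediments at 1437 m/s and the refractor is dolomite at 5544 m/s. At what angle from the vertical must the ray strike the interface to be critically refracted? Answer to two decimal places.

At critical incidence the refracted ray runs along the interface (θ₂ = 90°), so sin θ_c = V₁/V₂.
θ_c = arcsin(1437/5544) = arcsin 0.2592 = 15.02°.

15.02°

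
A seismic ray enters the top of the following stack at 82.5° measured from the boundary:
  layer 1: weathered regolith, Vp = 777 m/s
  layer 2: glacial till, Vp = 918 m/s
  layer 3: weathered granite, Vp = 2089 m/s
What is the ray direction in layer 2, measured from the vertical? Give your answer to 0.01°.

From the normal: θ₁ = 90° − 82.5° = 7.5°.
Ray parameter p = sin 7.5° / 777 = 1.6799e-04 s/m.
sin θ_2 = p·V_2 = 1.6799e-04 × 918 = 0.1542.
θ_2 = 8.87° from the vertical.

8.87°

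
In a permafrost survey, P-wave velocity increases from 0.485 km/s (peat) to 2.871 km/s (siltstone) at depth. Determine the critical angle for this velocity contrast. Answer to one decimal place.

Critical incidence: sin θ_c = V₁/V₂ = 0.485/2.871 = 0.1689.
θ_c = arcsin 0.1689 = 9.73°.

9.7°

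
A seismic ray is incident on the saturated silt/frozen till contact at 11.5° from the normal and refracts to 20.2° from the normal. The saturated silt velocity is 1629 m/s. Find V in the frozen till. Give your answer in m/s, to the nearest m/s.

2821 m/s

sin 11.5° = 0.1994; sin 20.2° = 0.3453.
V₂ = V₁·(sin θ₂/sin θ₁) = 1629·(0.3453/0.1994) = 2821.37 m/s.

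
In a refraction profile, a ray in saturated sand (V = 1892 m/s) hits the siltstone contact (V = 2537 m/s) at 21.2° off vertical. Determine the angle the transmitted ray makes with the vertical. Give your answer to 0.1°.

Snell's law: sin θ₂ = (V₂/V₁)·sin θ₁ = (2537/1892)·sin 21.2° = 0.4849.
θ₂ = sin⁻¹(0.4849) = 29.01° (from vertical).

29.0°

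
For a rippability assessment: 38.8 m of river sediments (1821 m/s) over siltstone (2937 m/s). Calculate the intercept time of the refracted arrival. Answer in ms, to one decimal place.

tᵢ = 2h·√(V₂²−V₁²)/(V₁V₂).
√(V₂²−V₁²) = √(2937²−1821²) = 2304.3 m/s.
tᵢ = 2·38.8·2304.3/(1821·2937) = 0.03343 s.

33.4 ms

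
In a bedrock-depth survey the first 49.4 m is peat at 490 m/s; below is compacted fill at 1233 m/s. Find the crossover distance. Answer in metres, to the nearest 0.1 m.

150.5 m

θ_c = arcsin(490/1233) = 23.42°, so cos θ_c = 0.9176 and tᵢ = 2h cos θ_c/V₁ = 0.1850 s.
At crossover x/V₁ = x/V₂ + tᵢ ⇒ x = tᵢ/(1/V₁ − 1/V₂) = 0.18503/(2.0408e-03 − 8.1103e-04) = 150.45 m.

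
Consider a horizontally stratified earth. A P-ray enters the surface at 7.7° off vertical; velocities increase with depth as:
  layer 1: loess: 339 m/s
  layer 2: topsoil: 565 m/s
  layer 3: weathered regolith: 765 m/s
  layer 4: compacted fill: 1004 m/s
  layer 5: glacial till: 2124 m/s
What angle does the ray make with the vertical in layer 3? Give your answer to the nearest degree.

18°

Snell's law across each interface conserves sin θ / V, so sin θ_3 = V_3·sin θ₁/V₁.
sin θ_3 = 765 × sin 7.7° / 339 = 0.3024.
θ_3 = arcsin 0.3024 = 17.60°.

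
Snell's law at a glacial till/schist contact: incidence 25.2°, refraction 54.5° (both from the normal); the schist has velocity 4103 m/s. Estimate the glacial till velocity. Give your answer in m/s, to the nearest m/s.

2146 m/s

sin 25.2° = 0.4258; sin 54.5° = 0.8141.
V₁ = V₂·(sin θ₁/sin θ₂) = 4103·(0.4258/0.8141) = 2145.85 m/s.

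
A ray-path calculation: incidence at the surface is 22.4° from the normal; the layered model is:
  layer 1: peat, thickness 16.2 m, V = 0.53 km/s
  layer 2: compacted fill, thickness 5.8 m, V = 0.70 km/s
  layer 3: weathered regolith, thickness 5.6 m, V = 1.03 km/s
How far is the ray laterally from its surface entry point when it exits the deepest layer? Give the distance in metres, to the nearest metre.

16 m

Apply Snell's law at each interface; in layer i the horizontal offset is hᵢ·tan θᵢ.
Layer 1: θ = 22.40°; offset = 16.2·tan 22.40° = 6.677 m.
Layer 2: sin θ = 0.70·sin 22.4°/0.53 = 0.5033, θ = 30.22°; offset = 5.8·tan 30.22° = 3.378 m.
Layer 3: sin θ = 1.03·sin 22.4°/0.53 = 0.7406, θ = 47.78°; offset = 5.6·tan 47.78° = 6.172 m.
Σ offsets = 16.227 m.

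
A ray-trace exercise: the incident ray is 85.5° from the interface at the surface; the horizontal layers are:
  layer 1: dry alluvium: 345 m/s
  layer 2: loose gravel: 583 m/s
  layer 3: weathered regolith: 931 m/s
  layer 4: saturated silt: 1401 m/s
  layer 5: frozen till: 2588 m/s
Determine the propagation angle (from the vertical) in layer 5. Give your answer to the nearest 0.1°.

36.1°

From the normal: θ₁ = 90° − 85.5° = 4.5°.
Ray parameter p = sin 4.5° / 345 = 2.2742e-04 s/m.
sin θ_5 = p·V_5 = 2.2742e-04 × 2588 = 0.5886.
θ_5 = arcsin 0.5886 = 36.05°.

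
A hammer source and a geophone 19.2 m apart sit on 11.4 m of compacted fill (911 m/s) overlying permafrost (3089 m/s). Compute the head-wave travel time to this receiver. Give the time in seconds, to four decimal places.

0.0301 s

t = x/V₂ + 2h·√(V₂²−V₁²)/(V₁V₂).
√(V₂²−V₁²) = √(3089²−911²) = 2951.6 m/s; delay term = 2·11.4·2951.6/(911·3089) = 0.02391 s.
t = 19.2/3089 + 0.02391 = 0.03013 s.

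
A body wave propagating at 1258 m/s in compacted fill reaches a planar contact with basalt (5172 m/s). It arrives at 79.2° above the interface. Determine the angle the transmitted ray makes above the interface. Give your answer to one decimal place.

Angle from the normal: 90° − 79.2° = 10.8°.
Snell's law: sin θ₂ = (V₂/V₁)·sin θ₁ = (5172/1258)·sin 10.8° = 0.7704.
θ₂ = arcsin 0.7704 = 50.39° from the normal.
From the interface: 90° − 50.39° = 39.61°.

39.6°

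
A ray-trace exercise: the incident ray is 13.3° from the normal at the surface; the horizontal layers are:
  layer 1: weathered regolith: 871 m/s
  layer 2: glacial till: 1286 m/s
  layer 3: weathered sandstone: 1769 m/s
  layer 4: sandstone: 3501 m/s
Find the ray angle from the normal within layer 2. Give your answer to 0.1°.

Ray parameter p = sin 13.3° / 871 = 2.6412e-04 s/m.
sin θ_2 = p·V_2 = 2.6412e-04 × 1286 = 0.3397.
θ_2 = 19.86° from the vertical.

19.9°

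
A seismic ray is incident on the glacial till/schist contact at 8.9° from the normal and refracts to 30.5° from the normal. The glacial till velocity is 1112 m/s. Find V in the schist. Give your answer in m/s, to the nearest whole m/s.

3648 m/s

Snell's law: sin 8.9°/V₁ = sin 30.5°/V₂.
V₂ = V₁·sin 30.5°/sin 8.9° = 1112 × 3.2806 = 3647.99 m/s.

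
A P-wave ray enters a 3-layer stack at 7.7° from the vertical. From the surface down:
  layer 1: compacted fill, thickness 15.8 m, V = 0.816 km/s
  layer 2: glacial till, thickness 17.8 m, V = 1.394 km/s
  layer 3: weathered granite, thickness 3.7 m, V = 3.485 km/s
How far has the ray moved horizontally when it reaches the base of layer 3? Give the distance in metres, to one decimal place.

Apply Snell's law at each interface; in layer i the horizontal offset is hᵢ·tan θᵢ.
Layer 1: θ = 7.70°; offset = 15.8·tan 7.70° = 2.136 m.
Layer 2: sin θ = 1.394·sin 7.7°/0.816 = 0.2289, θ = 13.23°; offset = 17.8·tan 13.23° = 4.185 m.
Layer 3: sin θ = 3.485·sin 7.7°/0.816 = 0.5722, θ = 34.91°; offset = 3.7·tan 34.91° = 2.582 m.
Total horizontal offset = 8.903 m.

8.9 m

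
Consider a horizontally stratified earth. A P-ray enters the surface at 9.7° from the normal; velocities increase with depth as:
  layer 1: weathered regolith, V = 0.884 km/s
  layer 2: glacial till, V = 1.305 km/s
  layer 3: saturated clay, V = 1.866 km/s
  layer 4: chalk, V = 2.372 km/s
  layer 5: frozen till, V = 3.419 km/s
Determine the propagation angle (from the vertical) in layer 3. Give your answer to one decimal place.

20.8°

Ray parameter p = sin 9.7° / 0.884 = 1.9060e-01 s/km.
sin θ_3 = p·V_3 = 1.9060e-01 × 1.866 = 0.3557.
θ_3 = arcsin 0.3557 = 20.83°.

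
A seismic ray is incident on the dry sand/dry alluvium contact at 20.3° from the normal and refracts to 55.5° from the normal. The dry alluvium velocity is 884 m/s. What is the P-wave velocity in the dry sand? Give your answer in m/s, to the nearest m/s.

Snell's law: sin 20.3°/V₁ = sin 55.5°/V₂.
V₁ = V₂·sin 20.3°/sin 55.5° = 884 × 0.4210 = 372.14 m/s.

372 m/s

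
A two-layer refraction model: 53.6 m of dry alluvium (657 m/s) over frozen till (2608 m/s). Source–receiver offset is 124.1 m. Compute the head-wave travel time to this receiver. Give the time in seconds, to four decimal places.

t = x/V₂ + 2h·√(V₂²−V₁²)/(V₁V₂).
√(V₂²−V₁²) = √(2608²−657²) = 2523.9 m/s; delay term = 2·53.6·2523.9/(657·2608) = 0.15790 s.
t = 124.1/2608 + 0.15790 = 0.20549 s.

0.2055 s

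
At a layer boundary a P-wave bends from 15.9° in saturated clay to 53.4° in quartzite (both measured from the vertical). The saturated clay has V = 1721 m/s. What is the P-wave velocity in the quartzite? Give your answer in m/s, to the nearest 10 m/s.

sin 15.9° = 0.2740; sin 53.4° = 0.8028.
V₂ = V₁·(sin θ₂/sin θ₁) = 1721·(0.8028/0.2740) = 5043.26 m/s.

5040 m/s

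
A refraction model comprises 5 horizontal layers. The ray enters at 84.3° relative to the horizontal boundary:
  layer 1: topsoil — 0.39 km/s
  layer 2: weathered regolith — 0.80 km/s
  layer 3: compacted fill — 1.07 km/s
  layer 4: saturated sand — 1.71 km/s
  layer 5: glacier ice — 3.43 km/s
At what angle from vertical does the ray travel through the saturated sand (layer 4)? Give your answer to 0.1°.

25.8°

From the normal: θ₁ = 90° − 84.3° = 5.7°.
Snell's law across each interface conserves sin θ / V, so sin θ_4 = V_4·sin θ₁/V₁.
sin θ_4 = 1.71 × sin 5.7° / 0.39 = 0.4355.
θ_4 = arcsin 0.4355 = 25.82°.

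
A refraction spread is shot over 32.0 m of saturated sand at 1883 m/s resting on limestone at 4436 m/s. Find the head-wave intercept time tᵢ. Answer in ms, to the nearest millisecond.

31 ms

θ_c = arcsin(V₁/V₂) = arcsin(1883/4436) = 25.12°; cos θ_c = 0.9054.
tᵢ = 2h·cos θ_c / V₁ = 2·32.0·0.9054 / 1883 = 0.03077 s.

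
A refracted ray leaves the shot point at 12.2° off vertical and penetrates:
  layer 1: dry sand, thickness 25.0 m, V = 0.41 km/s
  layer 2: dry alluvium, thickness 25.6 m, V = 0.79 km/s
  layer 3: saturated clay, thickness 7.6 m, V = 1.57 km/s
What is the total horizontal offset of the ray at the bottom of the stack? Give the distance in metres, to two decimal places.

27.29 m

Apply Snell's law at each interface; in layer i the horizontal offset is hᵢ·tan θᵢ.
Layer 1: θ = 12.20°; offset = 25.0·tan 12.20° = 5.4052 m.
Layer 2: sin θ = 0.79·sin 12.2°/0.41 = 0.4072, θ = 24.03°; offset = 25.6·tan 24.03° = 11.4130 m.
Layer 3: sin θ = 1.57·sin 12.2°/0.41 = 0.8092, θ = 54.02°; offset = 7.6·tan 54.02° = 10.4681 m.
Total horizontal offset = 27.2862 m.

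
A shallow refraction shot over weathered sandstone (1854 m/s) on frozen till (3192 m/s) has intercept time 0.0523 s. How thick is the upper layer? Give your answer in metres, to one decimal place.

59.6 m

h = tᵢ·V₁·V₂ / (2·√(V₂²−V₁²)).
√(V₂²−V₁²) = √(3192² − 1854²) = 2598.4 m/s.
h = 0.0523 s × 1854 × 3192 / (2 × 2598.4) = 59.56 m.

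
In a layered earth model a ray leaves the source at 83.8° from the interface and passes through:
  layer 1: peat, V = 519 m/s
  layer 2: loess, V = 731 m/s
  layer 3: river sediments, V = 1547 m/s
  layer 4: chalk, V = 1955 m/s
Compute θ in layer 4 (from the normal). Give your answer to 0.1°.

24.0°

From the normal: θ₁ = 90° − 83.8° = 6.2°.
Snell's law across each interface conserves sin θ / V, so sin θ_4 = V_4·sin θ₁/V₁.
sin θ_4 = 1955 × sin 6.2° / 519 = 0.4068.
θ_4 = 24.01° from the vertical.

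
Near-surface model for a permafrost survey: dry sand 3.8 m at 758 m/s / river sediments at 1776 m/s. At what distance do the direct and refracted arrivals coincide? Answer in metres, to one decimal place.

x_cross = 2h·√((V₂+V₁)/(V₂−V₁)).
(V₂+V₁)/(V₂−V₁) = (1776+758)/(1776−758) = 2.4892; √ = 1.5777.
x_cross = 2·3.8·1.5777 = 11.99 m.

12.0 m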